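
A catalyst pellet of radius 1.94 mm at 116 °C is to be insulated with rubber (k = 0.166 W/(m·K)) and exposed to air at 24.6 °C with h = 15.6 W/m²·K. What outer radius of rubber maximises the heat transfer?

r_cr = 2.13 cm

For a sphere, r_cr = 2k_ins/h = 2·0.166/15.6 = 0.0213 m = 2.13 cm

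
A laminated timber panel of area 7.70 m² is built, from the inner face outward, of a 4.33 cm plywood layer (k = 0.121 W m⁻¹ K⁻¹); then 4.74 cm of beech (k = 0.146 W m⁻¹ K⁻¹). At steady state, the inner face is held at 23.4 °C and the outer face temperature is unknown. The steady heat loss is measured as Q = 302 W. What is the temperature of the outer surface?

Series resistances:
  R_plywood = L/(kA) = 0.0433/(0.121·7.70) = 0.04647 K/W
  R_beech = L/(kA) = 0.0474/(0.146·7.70) = 0.04216 K/W
ΣR = 0.08864 K/W
ΔT = Q·ΣR = 302 × 0.08864 = 26.77 K
Heat flows outward, so T_out = T_in − ΔT = 23.4 − 26.77 = -3.37 °C

T_out = -3.37 °C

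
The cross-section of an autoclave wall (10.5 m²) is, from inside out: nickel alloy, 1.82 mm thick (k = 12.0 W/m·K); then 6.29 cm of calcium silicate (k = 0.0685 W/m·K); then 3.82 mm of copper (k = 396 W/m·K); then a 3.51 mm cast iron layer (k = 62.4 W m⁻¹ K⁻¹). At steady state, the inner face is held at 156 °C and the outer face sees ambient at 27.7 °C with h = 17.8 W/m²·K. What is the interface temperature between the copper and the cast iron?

Series thermal resistances, inner to outer:
  R_nickel alloy = L/(kA) = 0.00182/(12.0·10.5) = 1.444×10^-5 K/W
  R_calcium silicate = L/(kA) = 0.0629/(0.0685·10.5) = 0.08745 K/W
  R_copper = L/(kA) = 0.00382/(396·10.5) = 9.187×10^-7 K/W
  R_cast iron = L/(kA) = 0.00351/(62.4·10.5) = 5.357×10^-6 K/W
  R_conv,out = 1/(hA) = 1/(17.8·10.5) = 0.005350 K/W
ΣR = 1.444×10^-5 + 0.08745 + 9.187×10^-7 + 5.357×10^-6 + 0.005350 = 0.09282 K/W
Q = ΔT/ΣR = (156 °C − 27.7 °C)/0.09282 = 1382 W
From the inner boundary to the copper/cast iron interface, ΣR_partial = 0.08747 K/W.
T_interface = T_in − Q·ΣR_partial = 156 °C − (1382)(0.08747) = 35.1 °C

T = 35.1 °C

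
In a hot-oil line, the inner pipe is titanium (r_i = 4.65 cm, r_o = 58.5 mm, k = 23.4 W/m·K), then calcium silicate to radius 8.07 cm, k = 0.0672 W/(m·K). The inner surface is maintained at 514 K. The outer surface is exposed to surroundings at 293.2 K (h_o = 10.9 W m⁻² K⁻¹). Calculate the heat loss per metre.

Q' = 234 W/m

Treat each layer as a resistance in series:
  R'_titanium = ln(0.0585/0.0465)/(2πk) = 0.2296/(2π·23.4) = 0.001561 m·K/W
  R'_calcium silicate = ln(0.0807/0.0585)/(2πk) = 0.3217/(2π·0.0672) = 0.7619 m·K/W
  R'_conv,out = 1/(2πr h) = 1/(2π·0.0807·10.9) = 0.1809 m·K/W
ΣR = 0.001561 + 0.7619 + 0.1809 = 0.9444 m·K/W
Q' = ΔT/ΣR = (514 K − 293.2 K)/0.9444 = 234 W/m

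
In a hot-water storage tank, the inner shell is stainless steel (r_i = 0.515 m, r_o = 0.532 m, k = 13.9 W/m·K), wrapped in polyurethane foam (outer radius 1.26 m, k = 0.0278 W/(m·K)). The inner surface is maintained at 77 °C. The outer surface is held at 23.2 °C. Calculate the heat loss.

Q = 17.3 W

Treat each layer as a resistance in series:
  R_stainless steel = (1/0.515 − 1/0.532)/(4πk) = 0.06205/(4π·13.9) = 3.552×10^-4 K/W
  R_polyurethane foam = (1/0.532 − 1/1.26)/(4πk) = 1.086/(4π·0.0278) = 3.109 K/W
ΣR = 3.552×10^-4 + 3.109 = 3.109 K/W
Q = ΔT/ΣR = (77 °C − 23.2 °C)/3.109 = 17.3 W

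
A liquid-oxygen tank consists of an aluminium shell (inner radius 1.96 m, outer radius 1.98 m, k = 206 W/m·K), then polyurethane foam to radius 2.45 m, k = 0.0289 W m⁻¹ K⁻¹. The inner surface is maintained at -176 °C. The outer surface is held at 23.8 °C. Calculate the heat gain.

Q = 749 W

Resistance network (inner→outer):
  R_aluminium = (1/1.96 − 1/1.98)/(4πk) = 0.005154/(4π·206) = 1.991×10^-6 K/W
  R_polyurethane foam = (1/1.98 − 1/2.45)/(4πk) = 0.09689/(4π·0.0289) = 0.2668 K/W
ΣR = 1.991×10^-6 + 0.2668 = 0.2668 K/W
Q = ΔT/ΣR = (-176 °C − 23.8 °C)/0.2668 = -749 W
(Negative Q ⇒ heat flows inward; heat gain = 749 W.)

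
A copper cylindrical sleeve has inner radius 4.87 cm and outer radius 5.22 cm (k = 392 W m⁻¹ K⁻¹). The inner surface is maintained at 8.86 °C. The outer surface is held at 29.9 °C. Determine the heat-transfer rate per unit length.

Q' = 2πk·ΔT/ln(r₂/r₁) = 2π × 392 × 21.04 / ln(0.0522/0.0487) = 7.47×10^5 W/m

Q' = 7.47×10^5 W/m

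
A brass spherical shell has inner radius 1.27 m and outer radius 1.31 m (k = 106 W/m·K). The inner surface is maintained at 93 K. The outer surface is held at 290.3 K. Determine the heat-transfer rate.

Q = 4πk·ΔT/(1/r₁ − 1/r₂) = 4π × 106 × 197.3 / (1/1.27 − 1/1.31) = 1.09×10^7 W

Q = 1.09×10^7 W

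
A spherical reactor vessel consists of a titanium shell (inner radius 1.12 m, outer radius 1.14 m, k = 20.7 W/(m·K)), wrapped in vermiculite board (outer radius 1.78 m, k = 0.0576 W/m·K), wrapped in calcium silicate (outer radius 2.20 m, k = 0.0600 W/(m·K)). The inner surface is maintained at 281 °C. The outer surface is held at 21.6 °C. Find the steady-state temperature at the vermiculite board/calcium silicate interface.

T = 85.4 °C

Series thermal resistances, inner to outer:
  R_titanium = (1/1.12 − 1/1.14)/(4πk) = 0.01566/(4π·20.7) = 6.022×10^-5 K/W
  R_vermiculite board = (1/1.14 − 1/1.78)/(4πk) = 0.3154/(4π·0.0576) = 0.4357 K/W
  R_calcium silicate = (1/1.78 − 1/2.20)/(4πk) = 0.1073/(4π·0.0600) = 0.1422 K/W
ΣR = 6.022×10^-5 + 0.4357 + 0.1422 = 0.5780 K/W
Q = ΔT/ΣR = (281 °C − 21.6 °C)/0.5780 = 448.8 W
From the inner boundary to the vermiculite board/calcium silicate interface, ΣR_partial = 0.4358 K/W.
T_interface = T_in − Q·ΣR_partial = 281 °C − (448.8)(0.4358) = 85.4 °C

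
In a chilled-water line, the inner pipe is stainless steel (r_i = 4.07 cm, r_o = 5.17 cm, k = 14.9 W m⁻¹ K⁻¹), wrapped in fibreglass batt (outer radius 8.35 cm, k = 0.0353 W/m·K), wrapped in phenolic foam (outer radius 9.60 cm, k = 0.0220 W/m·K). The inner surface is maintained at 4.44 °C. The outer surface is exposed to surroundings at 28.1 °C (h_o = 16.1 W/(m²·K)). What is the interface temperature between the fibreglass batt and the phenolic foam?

Treat each layer as a resistance in series:
  R'_stainless steel = ln(0.0517/0.0407)/(2πk) = 0.2392/(2π·14.9) = 0.002555 m·K/W
  R'_fibreglass batt = ln(0.0835/0.0517)/(2πk) = 0.4794/(2π·0.0353) = 2.161 m·K/W
  R'_phenolic foam = ln(0.0960/0.0835)/(2πk) = 0.1395/(2π·0.0220) = 1.009 m·K/W
  R'_conv,out = 1/(2πr h) = 1/(2π·0.0960·16.1) = 0.1030 m·K/W
ΣR = 0.002555 + 2.161 + 1.009 + 0.1030 = 3.276 m·K/W
Q' = ΔT/ΣR = (4.44 °C − 28.1 °C)/3.276 = -7.222 W/m
From the inner boundary to the fibreglass batt/phenolic foam interface, ΣR_partial = 2.164 m·K/W.
T_interface = T_in − Q'·ΣR_partial = 4.44 °C − (-7.222)(2.164) = 20.1 °C

T = 20.1 °C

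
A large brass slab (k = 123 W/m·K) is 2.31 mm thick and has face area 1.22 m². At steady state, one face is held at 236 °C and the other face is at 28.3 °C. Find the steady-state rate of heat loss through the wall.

Q = 13500 kW

Q = kA·ΔT/L = 123 × 1.22 × |236 °C − 28.3 °C| / 0.00231 = 1.35×10^7 W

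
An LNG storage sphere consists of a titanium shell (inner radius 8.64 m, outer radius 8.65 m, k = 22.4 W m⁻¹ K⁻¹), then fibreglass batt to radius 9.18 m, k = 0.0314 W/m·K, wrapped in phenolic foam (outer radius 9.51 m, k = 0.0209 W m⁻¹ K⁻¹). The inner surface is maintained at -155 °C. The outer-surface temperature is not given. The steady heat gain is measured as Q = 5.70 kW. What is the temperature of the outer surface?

Series resistances:
  R_titanium = (1/8.64 − 1/8.65)/(4πk) = 1.338×10^-4/(4π·22.4) = 4.753×10^-7 K/W
  R_fibreglass batt = (1/8.65 − 1/9.18)/(4πk) = 0.006674/(4π·0.0314) = 0.01692 K/W
  R_phenolic foam = (1/9.18 − 1/9.51)/(4πk) = 0.003780/(4π·0.0209) = 0.01439 K/W
ΣR = 0.03131 K/W
ΔT = Q·ΣR = 5700 × 0.03131 = 178.5 K
Heat flows inward, so T_out = T_in + ΔT = -155 + 178.5 = 23.5 °C

T_out = 23.5 °C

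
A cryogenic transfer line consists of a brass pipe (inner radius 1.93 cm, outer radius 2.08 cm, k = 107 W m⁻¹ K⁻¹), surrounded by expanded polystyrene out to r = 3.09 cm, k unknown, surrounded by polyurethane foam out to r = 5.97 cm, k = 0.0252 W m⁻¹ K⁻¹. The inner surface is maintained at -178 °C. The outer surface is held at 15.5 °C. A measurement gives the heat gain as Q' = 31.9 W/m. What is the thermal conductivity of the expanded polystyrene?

ΣR = ΔT/Q' = |-178 − 15.5|/31.9 = 6.066 m·K/W
Known resistances:
  R'_brass = ln(0.0208/0.0193)/(2πk) = 0.07485/(2π·107) = 1.113×10^-4 m·K/W
  R'_polyurethane foam = ln(0.0597/0.0309)/(2πk) = 0.6586/(2π·0.0252) = 4.159 m·K/W
R_expanded polystyrene = ΣR − ΣR_known = 6.066 − 4.159 = 1.907 m·K/W
ln(r₂/r₁)/(2πk) = 1.907 ⇒ k = 0.3958/(2π·1.907) = 0.0330 W/m·K

k = 0.0330 W/m·K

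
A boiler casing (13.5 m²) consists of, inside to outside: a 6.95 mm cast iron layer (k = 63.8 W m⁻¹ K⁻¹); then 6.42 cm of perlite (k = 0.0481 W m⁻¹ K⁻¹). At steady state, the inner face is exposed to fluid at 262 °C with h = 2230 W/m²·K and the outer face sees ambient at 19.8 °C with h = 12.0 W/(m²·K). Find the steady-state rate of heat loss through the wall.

Treat each layer as a resistance in series:
  R_conv,in = 1/(hA) = 1/(2230·13.5) = 3.322×10^-5 K/W
  R_cast iron = L/(kA) = 0.00695/(63.8·13.5) = 8.069×10^-6 K/W
  R_perlite = L/(kA) = 0.0642/(0.0481·13.5) = 0.09887 K/W
  R_conv,out = 1/(hA) = 1/(12.0·13.5) = 0.006173 K/W
ΣR = 3.322×10^-5 + 8.069×10^-6 + 0.09887 + 0.006173 = 0.1051 K/W
Q = ΔT/ΣR = (262 °C − 19.8 °C)/0.1051 = 2300 W

Q = 2.30 kW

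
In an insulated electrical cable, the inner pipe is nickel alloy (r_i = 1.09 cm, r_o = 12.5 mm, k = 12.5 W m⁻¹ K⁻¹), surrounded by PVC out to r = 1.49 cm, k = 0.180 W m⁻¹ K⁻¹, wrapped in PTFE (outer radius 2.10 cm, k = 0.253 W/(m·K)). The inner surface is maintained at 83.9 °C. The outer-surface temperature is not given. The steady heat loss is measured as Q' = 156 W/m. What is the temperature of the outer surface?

T_out = 25.7 °C

Series resistances:
  R'_nickel alloy = ln(0.0125/0.0109)/(2πk) = 0.1370/(2π·12.5) = 0.001744 m·K/W
  R'_PVC = ln(0.0149/0.0125)/(2πk) = 0.1756/(2π·0.180) = 0.1553 m·K/W
  R'_PTFE = ln(0.0210/0.0149)/(2πk) = 0.3432/(2π·0.253) = 0.2159 m·K/W
ΣR = 0.3729 m·K/W
ΔT = Q'·ΣR = 156 × 0.3729 = 58.17 K
Heat flows outward, so T_out = T_in − ΔT = 83.9 − 58.17 = 25.7 °C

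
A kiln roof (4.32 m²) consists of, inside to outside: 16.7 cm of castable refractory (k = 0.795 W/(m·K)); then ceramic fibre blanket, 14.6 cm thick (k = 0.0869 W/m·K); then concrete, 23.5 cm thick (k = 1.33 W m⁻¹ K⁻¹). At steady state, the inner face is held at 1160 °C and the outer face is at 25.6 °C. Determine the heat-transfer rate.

Q = 2.37 kW

Resistance network (inner→outer):
  R_castable refractory = L/(kA) = 0.167/(0.795·4.32) = 0.04863 K/W
  R_ceramic fibre blanket = L/(kA) = 0.146/(0.0869·4.32) = 0.3889 K/W
  R_concrete = L/(kA) = 0.235/(1.33·4.32) = 0.04090 K/W
ΣR = 0.04863 + 0.3889 + 0.04090 = 0.4784 K/W
Q = ΔT/ΣR = (1160 °C − 25.6 °C)/0.4784 = 2370 W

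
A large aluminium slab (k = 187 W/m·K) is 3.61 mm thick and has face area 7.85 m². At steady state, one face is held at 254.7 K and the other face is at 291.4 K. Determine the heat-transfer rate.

Q = kA·ΔT/L = 187 × 7.85 × |254.7 K − 291.4 K| / 0.00361 = 1.49×10^7 W

Q = 14900 kW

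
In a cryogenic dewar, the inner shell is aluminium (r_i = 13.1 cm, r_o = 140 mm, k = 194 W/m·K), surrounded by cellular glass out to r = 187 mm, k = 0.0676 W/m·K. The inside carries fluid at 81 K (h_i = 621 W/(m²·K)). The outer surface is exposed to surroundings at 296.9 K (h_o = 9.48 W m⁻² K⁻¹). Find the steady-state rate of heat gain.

Q = 91.4 W

Resistance network (inner→outer):
  R_conv,in = 1/(4πr²h) = 1/(4π·0.131²·621) = 0.007467 K/W
  R_aluminium = (1/0.131 − 1/0.140)/(4πk) = 0.4907/(4π·194) = 2.013×10^-4 K/W
  R_cellular glass = (1/0.140 − 1/0.187)/(4πk) = 1.795/(4π·0.0676) = 2.113 K/W
  R_conv,out = 1/(4πr²h) = 1/(4π·0.187²·9.48) = 0.2400 K/W
ΣR = 0.007467 + 2.013×10^-4 + 2.113 + 0.2400 = 2.361 K/W
Q = ΔT/ΣR = (81 K − 296.9 K)/2.361 = -91.4 W
(Negative Q ⇒ heat flows inward; heat gain = 91.4 W.)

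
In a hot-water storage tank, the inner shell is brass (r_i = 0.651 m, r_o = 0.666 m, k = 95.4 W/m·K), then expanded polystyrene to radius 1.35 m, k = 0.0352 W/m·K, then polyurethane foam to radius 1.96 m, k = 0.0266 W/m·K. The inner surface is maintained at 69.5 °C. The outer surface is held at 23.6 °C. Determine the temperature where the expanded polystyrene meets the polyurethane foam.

Treat each layer as a resistance in series:
  R_brass = (1/0.651 − 1/0.666)/(4πk) = 0.03460/(4π·95.4) = 2.886×10^-5 K/W
  R_expanded polystyrene = (1/0.666 − 1/1.35)/(4πk) = 0.7608/(4π·0.0352) = 1.720 K/W
  R_polyurethane foam = (1/1.35 − 1/1.96)/(4πk) = 0.2305/(4π·0.0266) = 0.6897 K/W
ΣR = 2.886×10^-5 + 1.720 + 0.6897 = 2.410 K/W
Q = ΔT/ΣR = (69.5 °C − 23.6 °C)/2.410 = 19.05 W
From the inner boundary to the expanded polystyrene/polyurethane foam interface, ΣR_partial = 1.720 K/W.
T_interface = T_in − Q·ΣR_partial = 69.5 °C − (19.05)(1.720) = 36.7 °C

T = 36.7 °C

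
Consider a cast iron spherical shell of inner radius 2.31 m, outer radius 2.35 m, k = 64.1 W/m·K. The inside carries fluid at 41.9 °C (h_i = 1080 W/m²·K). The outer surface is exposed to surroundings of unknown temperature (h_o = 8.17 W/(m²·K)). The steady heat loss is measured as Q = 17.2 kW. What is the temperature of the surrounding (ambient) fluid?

Series resistances:
  R_conv,in = 1/(4πr²h) = 1/(4π·2.31²·1080) = 1.381×10^-5 K/W
  R_cast iron = (1/2.31 − 1/2.35)/(4πk) = 0.007369/(4π·64.1) = 9.148×10^-6 K/W
  R_conv,out = 1/(4πr²h) = 1/(4π·2.35²·8.17) = 0.001764 K/W
ΣR = 0.001787 K/W
ΔT = Q·ΣR = 17200 × 0.001787 = 30.74 K
Heat flows outward, so T_out = T_in − ΔT = 41.9 − 30.74 = 11.2 °C

T_out = 11.2 °C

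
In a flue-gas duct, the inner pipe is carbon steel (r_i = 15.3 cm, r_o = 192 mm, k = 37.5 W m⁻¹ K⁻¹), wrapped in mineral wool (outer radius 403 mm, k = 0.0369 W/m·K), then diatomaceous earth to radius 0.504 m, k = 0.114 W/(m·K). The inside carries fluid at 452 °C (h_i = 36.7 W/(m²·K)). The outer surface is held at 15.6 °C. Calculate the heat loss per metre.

Series thermal resistances, inner to outer:
  R'_conv,in = 1/(2πr h) = 1/(2π·0.153·36.7) = 0.02834 m·K/W
  R'_carbon steel = ln(0.192/0.153)/(2πk) = 0.2271/(2π·37.5) = 9.637×10^-4 m·K/W
  R'_mineral wool = ln(0.403/0.192)/(2πk) = 0.7414/(2π·0.0369) = 3.198 m·K/W
  R'_diatomaceous earth = ln(0.504/0.403)/(2πk) = 0.2236/(2π·0.114) = 0.3122 m·K/W
ΣR = 0.02834 + 9.637×10^-4 + 3.198 + 0.3122 = 3.540 m·K/W
Q' = ΔT/ΣR = (452 °C − 15.6 °C)/3.540 = 123 W/m

Q' = 123 W/m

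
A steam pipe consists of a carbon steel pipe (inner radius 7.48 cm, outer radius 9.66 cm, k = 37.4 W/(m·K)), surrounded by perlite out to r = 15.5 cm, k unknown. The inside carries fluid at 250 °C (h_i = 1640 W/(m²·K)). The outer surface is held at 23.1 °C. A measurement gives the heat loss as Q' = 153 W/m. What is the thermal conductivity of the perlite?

ΣR = ΔT/Q' = |250 − 23.1|/153 = 1.483 m·K/W
Known resistances:
  R'_conv,in = 1/(2πr h) = 1/(2π·0.0748·1640) = 0.001297 m·K/W
  R'_carbon steel = ln(0.0966/0.0748)/(2πk) = 0.2558/(2π·37.4) = 0.001088 m·K/W
R_perlite = ΣR − ΣR_known = 1.483 − 0.002385 = 1.481 m·K/W
ln(r₂/r₁)/(2πk) = 1.481 ⇒ k = 0.4728/(2π·1.481) = 0.0508 W/m·K

k = 0.0508 W/m·K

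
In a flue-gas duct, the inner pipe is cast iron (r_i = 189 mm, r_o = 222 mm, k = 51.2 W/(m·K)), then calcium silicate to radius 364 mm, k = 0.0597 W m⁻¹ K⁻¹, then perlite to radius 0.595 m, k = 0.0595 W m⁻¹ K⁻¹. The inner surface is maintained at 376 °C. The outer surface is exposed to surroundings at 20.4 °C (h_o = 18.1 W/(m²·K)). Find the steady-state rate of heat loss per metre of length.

Q' = 134 W/m

Treat each layer as a resistance in series:
  R'_cast iron = ln(0.222/0.189)/(2πk) = 0.1609/(2π·51.2) = 5.003×10^-4 m·K/W
  R'_calcium silicate = ln(0.364/0.222)/(2πk) = 0.4945/(2π·0.0597) = 1.318 m·K/W
  R'_perlite = ln(0.595/0.364)/(2πk) = 0.4914/(2π·0.0595) = 1.314 m·K/W
  R'_conv,out = 1/(2πr h) = 1/(2π·0.595·18.1) = 0.01478 m·K/W
ΣR = 5.003×10^-4 + 1.318 + 1.314 + 0.01478 = 2.647 m·K/W
Q' = ΔT/ΣR = (376 °C − 20.4 °C)/2.647 = 134 W/m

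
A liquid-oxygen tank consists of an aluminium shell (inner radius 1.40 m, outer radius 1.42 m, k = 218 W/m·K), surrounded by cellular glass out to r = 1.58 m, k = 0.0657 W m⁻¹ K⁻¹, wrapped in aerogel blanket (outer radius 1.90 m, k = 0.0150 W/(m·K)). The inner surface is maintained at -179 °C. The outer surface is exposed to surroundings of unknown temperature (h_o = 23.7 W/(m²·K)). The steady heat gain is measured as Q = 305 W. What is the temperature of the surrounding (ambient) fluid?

Series resistances:
  R_aluminium = (1/1.40 − 1/1.42)/(4πk) = 0.01006/(4π·218) = 3.672×10^-6 K/W
  R_cellular glass = (1/1.42 − 1/1.58)/(4πk) = 0.07131/(4π·0.0657) = 0.08638 K/W
  R_aerogel blanket = (1/1.58 − 1/1.90)/(4πk) = 0.1066/(4π·0.0150) = 0.5655 K/W
  R_conv,out = 1/(4πr²h) = 1/(4π·1.90²·23.7) = 9.301×10^-4 K/W
ΣR = 0.6528 K/W
ΔT = Q·ΣR = 305 × 0.6528 = 199.1 K
Heat flows inward, so T_out = T_in + ΔT = -179 + 199.1 = 20.1 °C

T_out = 20.1 °C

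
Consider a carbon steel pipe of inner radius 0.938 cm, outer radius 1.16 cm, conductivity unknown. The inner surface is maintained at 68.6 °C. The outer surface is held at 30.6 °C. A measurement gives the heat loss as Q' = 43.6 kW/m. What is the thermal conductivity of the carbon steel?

ΣR = ΔT/Q' = |68.6 − 30.6|/43600 = 8.716×10^-4 m·K/W
ln(r₂/r₁)/(2πk) = 8.716×10^-4 ⇒ k = 0.2124/(2π·8.716×10^-4) = 38.8 W/m·K

k = 38.8 W/m·K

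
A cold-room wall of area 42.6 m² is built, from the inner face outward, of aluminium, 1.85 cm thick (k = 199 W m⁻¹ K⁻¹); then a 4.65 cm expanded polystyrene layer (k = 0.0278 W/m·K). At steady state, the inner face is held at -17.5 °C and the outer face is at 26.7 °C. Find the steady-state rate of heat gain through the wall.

Resistance network (inner→outer):
  R_aluminium = L/(kA) = 0.0185/(199·42.6) = 2.182×10^-6 K/W
  R_expanded polystyrene = L/(kA) = 0.0465/(0.0278·42.6) = 0.03926 K/W
ΣR = 2.182×10^-6 + 0.03926 = 0.03926 K/W
Q = ΔT/ΣR = (-17.5 °C − 26.7 °C)/0.03926 = -1130 W
(Negative Q ⇒ heat flows inward; heat gain = 1130 W.)

Q = 1130 W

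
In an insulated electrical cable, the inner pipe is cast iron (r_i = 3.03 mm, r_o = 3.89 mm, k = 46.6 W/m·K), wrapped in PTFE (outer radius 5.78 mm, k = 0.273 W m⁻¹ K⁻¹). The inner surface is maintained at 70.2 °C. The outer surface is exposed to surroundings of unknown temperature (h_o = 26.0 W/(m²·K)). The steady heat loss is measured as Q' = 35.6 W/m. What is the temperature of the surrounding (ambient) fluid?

Series resistances:
  R'_cast iron = ln(0.00389/0.00303)/(2πk) = 0.2498/(2π·46.6) = 8.533×10^-4 m·K/W
  R'_PTFE = ln(0.00578/0.00389)/(2πk) = 0.3960/(2π·0.273) = 0.2309 m·K/W
  R'_conv,out = 1/(2πr h) = 1/(2π·0.00578·26.0) = 1.059 m·K/W
ΣR = 1.291 m·K/W
ΔT = Q'·ΣR = 35.6 × 1.291 = 45.96 K
Heat flows outward, so T_out = T_in − ΔT = 70.2 − 45.96 = 24.2 °C

T_out = 24.2 °C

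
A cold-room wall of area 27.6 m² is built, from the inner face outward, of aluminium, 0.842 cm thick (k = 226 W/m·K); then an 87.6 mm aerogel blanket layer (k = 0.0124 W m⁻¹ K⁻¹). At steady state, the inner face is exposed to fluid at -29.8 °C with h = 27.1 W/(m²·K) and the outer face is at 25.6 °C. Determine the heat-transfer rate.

Resistance network (inner→outer):
  R_conv,in = 1/(hA) = 1/(27.1·27.6) = 0.001337 K/W
  R_aluminium = L/(kA) = 0.00842/(226·27.6) = 1.350×10^-6 K/W
  R_aerogel blanket = L/(kA) = 0.0876/(0.0124·27.6) = 0.2560 K/W
ΣR = 0.001337 + 1.350×10^-6 + 0.2560 = 0.2573 K/W
Q = ΔT/ΣR = (-29.8 °C − 25.6 °C)/0.2573 = -215 W
(Negative Q ⇒ heat flows inward; heat gain = 215 W.)

Q = 215 W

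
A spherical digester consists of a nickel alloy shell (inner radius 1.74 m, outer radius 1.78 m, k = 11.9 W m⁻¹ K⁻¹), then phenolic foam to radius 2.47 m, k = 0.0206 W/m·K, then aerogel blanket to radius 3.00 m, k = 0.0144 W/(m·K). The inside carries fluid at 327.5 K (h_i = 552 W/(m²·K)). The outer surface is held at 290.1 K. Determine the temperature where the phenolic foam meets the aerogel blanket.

T = 304.9 K

Series thermal resistances, inner to outer:
  R_conv,in = 1/(4πr²h) = 1/(4π·1.74²·552) = 4.762×10^-5 K/W
  R_nickel alloy = (1/1.74 − 1/1.78)/(4πk) = 0.01291/(4π·11.9) = 8.636×10^-5 K/W
  R_phenolic foam = (1/1.78 − 1/2.47)/(4πk) = 0.1569/(4π·0.0206) = 0.6063 K/W
  R_aerogel blanket = (1/2.47 − 1/3.00)/(4πk) = 0.07152/(4π·0.0144) = 0.3953 K/W
ΣR = 4.762×10^-5 + 8.636×10^-5 + 0.6063 + 0.3953 = 1.002 K/W
Q = ΔT/ΣR = (327.5 K − 290.1 K)/1.002 = 37.33 W
From the inner boundary to the phenolic foam/aerogel blanket interface, ΣR_partial = 0.6064 K/W.
T_interface = T_in − Q·ΣR_partial = 327.5 K − (37.33)(0.6064) = 304.9 K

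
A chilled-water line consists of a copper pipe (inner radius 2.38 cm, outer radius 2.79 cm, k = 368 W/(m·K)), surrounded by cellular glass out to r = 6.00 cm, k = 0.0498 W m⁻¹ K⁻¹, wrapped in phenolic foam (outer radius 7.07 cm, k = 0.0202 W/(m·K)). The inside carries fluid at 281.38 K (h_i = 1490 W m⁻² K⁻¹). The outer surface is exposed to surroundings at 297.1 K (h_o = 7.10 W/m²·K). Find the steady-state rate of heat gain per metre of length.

Treat each layer as a resistance in series:
  R'_conv,in = 1/(2πr h) = 1/(2π·0.0238·1490) = 0.004488 m·K/W
  R'_copper = ln(0.0279/0.0238)/(2πk) = 0.1589/(2π·368) = 6.874×10^-5 m·K/W
  R'_cellular glass = ln(0.0600/0.0279)/(2πk) = 0.7657/(2π·0.0498) = 2.447 m·K/W
  R'_phenolic foam = ln(0.0707/0.0600)/(2πk) = 0.1641/(2π·0.0202) = 1.293 m·K/W
  R'_conv,out = 1/(2πr h) = 1/(2π·0.0707·7.10) = 0.3171 m·K/W
ΣR = 0.004488 + 6.874×10^-5 + 2.447 + 1.293 + 0.3171 = 4.062 m·K/W
Q' = ΔT/ΣR = (281.38 K − 297.1 K)/4.062 = -3.87 W/m
(Negative Q' ⇒ heat flows inward; heat gain = 3.87 W/m.)

Q' = 3.87 W/m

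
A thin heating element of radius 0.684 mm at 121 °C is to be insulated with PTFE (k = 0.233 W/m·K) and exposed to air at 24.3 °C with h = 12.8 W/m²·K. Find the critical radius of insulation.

r_cr = 1.82 cm

For a cylinder, r_cr = k_ins/h = 0.233/12.8 = 0.0182 m = 1.82 cm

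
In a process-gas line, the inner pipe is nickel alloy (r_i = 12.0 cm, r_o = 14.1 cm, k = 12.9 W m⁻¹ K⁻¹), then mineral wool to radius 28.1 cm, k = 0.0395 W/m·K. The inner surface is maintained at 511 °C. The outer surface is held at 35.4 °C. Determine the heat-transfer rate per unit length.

Treat each layer as a resistance in series:
  R'_nickel alloy = ln(0.141/0.120)/(2πk) = 0.1613/(2π·12.9) = 0.001990 m·K/W
  R'_mineral wool = ln(0.281/0.141)/(2πk) = 0.6896/(2π·0.0395) = 2.779 m·K/W
ΣR = 0.001990 + 2.779 = 2.781 m·K/W
Q' = ΔT/ΣR = (511 °C − 35.4 °C)/2.781 = 171 W/m

Q' = 171 W/m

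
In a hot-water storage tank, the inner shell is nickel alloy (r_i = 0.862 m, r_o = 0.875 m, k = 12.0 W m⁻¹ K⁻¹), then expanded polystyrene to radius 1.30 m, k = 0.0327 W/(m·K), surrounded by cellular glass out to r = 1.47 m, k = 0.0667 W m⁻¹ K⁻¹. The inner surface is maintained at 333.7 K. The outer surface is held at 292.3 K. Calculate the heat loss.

Q = 40.8 W

Treat each layer as a resistance in series:
  R_nickel alloy = (1/0.862 − 1/0.875)/(4πk) = 0.01724/(4π·12.0) = 1.143×10^-4 K/W
  R_expanded polystyrene = (1/0.875 − 1/1.30)/(4πk) = 0.3736/(4π·0.0327) = 0.9092 K/W
  R_cellular glass = (1/1.30 − 1/1.47)/(4πk) = 0.08896/(4π·0.0667) = 0.1061 K/W
ΣR = 1.143×10^-4 + 0.9092 + 0.1061 = 1.015 K/W
Q = ΔT/ΣR = (333.7 K − 292.3 K)/1.015 = 40.8 W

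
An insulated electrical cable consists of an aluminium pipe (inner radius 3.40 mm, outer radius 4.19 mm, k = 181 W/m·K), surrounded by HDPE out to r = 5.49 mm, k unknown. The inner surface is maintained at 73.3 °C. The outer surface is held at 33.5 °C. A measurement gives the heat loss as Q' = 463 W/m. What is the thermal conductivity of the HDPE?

k = 0.501 W/m·K

ΣR = ΔT/Q' = |73.3 − 33.5|/463 = 0.08596 m·K/W
Known resistances:
  R'_aluminium = ln(0.00419/0.00340)/(2πk) = 0.2089/(2π·181) = 1.837×10^-4 m·K/W
R_HDPE = ΣR − ΣR_known = 0.08596 − 1.837×10^-4 = 0.08578 m·K/W
ln(r₂/r₁)/(2πk) = 0.08578 ⇒ k = 0.2702/(2π·0.08578) = 0.501 W/m·K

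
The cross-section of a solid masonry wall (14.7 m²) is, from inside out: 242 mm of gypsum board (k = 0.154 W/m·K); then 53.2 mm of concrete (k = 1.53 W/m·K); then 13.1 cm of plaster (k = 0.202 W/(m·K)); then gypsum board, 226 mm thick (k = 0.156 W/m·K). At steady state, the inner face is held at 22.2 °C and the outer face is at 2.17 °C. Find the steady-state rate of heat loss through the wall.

Q = 79.5 W

Series thermal resistances, inner to outer:
  R_gypsum board = L/(kA) = 0.242/(0.154·14.7) = 0.1069 K/W
  R_concrete = L/(kA) = 0.0532/(1.53·14.7) = 0.002365 K/W
  R_plaster = L/(kA) = 0.131/(0.202·14.7) = 0.04412 K/W
  R_gypsum board = L/(kA) = 0.226/(0.156·14.7) = 0.09855 K/W
ΣR = 0.1069 + 0.002365 + 0.04412 + 0.09855 = 0.2519 K/W
Q = ΔT/ΣR = (22.2 °C − 2.17 °C)/0.2519 = 79.5 W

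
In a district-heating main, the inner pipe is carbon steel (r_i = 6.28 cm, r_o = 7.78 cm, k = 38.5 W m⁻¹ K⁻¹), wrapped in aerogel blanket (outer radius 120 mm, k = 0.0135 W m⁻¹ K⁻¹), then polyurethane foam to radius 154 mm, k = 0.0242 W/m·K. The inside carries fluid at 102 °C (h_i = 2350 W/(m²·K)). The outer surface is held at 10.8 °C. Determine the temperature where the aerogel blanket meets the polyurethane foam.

T = 33.0 °C

Resistance network (inner→outer):
  R'_conv,in = 1/(2πr h) = 1/(2π·0.0628·2350) = 0.001078 m·K/W
  R'_carbon steel = ln(0.0778/0.0628)/(2πk) = 0.2142/(2π·38.5) = 8.854×10^-4 m·K/W
  R'_aerogel blanket = ln(0.120/0.0778)/(2πk) = 0.4334/(2π·0.0135) = 5.109 m·K/W
  R'_polyurethane foam = ln(0.154/0.120)/(2πk) = 0.2495/(2π·0.0242) = 1.641 m·K/W
ΣR = 0.001078 + 8.854×10^-4 + 5.109 + 1.641 = 6.752 m·K/W
Q' = ΔT/ΣR = (102 °C − 10.8 °C)/6.752 = 13.51 W/m
From the inner boundary to the aerogel blanket/polyurethane foam interface, ΣR_partial = 5.111 m·K/W.
T_interface = T_in − Q'·ΣR_partial = 102 °C − (13.51)(5.111) = 33.0 °C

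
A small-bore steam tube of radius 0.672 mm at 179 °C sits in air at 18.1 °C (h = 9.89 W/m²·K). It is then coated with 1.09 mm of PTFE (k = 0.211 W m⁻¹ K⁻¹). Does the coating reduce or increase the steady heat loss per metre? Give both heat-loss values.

Critical radius for a cylinder: r_cr = k/h = 0.0213 m = 2.13 cm.
Outer radius after coating: r₂ = 6.72×10^-4 + 0.00109 = 0.001762 m.
Since r₁ < r_cr and r₂ ≤ r_cr, the coating moves toward the maximum at r_cr — heat loss rises.
Bare: R = 1/(2πr₁h) = 23.95 m·K/W; Q = 160.9/23.95 = 6.72 W/m.
Coated: R = R_cond + R_conv = 9.860 m·K/W; Q = 160.9/9.860 = 16.3 W/m.

increases: 6.72 → 16.3 W/m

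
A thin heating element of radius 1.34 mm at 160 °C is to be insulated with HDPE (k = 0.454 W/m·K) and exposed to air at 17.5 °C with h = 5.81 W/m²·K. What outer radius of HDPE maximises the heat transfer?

r_cr = 7.81 cm

For a cylinder, r_cr = k_ins/h = 0.454/5.81 = 0.0781 m = 7.81 cm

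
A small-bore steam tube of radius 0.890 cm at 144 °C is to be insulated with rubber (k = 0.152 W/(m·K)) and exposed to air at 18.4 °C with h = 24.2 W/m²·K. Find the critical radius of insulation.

r_cr = 0.628 cm

For a cylinder, r_cr = k_ins/h = 0.152/24.2 = 0.00628 m = 0.628 cm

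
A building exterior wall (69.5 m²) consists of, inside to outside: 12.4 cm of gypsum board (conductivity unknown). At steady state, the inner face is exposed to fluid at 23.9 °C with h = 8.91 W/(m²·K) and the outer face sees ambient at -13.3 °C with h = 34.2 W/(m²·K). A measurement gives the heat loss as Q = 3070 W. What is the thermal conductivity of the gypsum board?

k = 0.177 W/m·K

ΣR = ΔT/Q = |23.9 − -13.3|/3070 = 0.01212 K/W
Known resistances:
  R_conv,in = 1/(hA) = 1/(8.91·69.5) = 0.001615 K/W
  R_conv,out = 1/(hA) = 1/(34.2·69.5) = 4.207×10^-4 K/W
R_gypsum board = ΣR − ΣR_known = 0.01212 − 0.002036 = 0.01008 K/W
L/(kA) = 0.01008 ⇒ k = 0.124/(0.01008·69.5) = 0.177 W/m·K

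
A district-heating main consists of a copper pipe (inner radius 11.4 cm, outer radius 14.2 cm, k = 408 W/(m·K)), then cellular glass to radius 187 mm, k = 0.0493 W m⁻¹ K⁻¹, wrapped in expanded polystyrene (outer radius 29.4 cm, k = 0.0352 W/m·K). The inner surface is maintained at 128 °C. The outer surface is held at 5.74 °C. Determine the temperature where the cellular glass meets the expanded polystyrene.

Treat each layer as a resistance in series:
  R'_copper = ln(0.142/0.114)/(2πk) = 0.2196/(2π·408) = 8.567×10^-5 m·K/W
  R'_cellular glass = ln(0.187/0.142)/(2πk) = 0.2753/(2π·0.0493) = 0.8887 m·K/W
  R'_expanded polystyrene = ln(0.294/0.187)/(2πk) = 0.4525/(2π·0.0352) = 2.046 m·K/W
ΣR = 8.567×10^-5 + 0.8887 + 2.046 = 2.935 m·K/W
Q' = ΔT/ΣR = (128 °C − 5.74 °C)/2.935 = 41.66 W/m
From the inner boundary to the cellular glass/expanded polystyrene interface, ΣR_partial = 0.8888 m·K/W.
T_interface = T_in − Q'·ΣR_partial = 128 °C − (41.66)(0.8888) = 91.0 °C

T = 91.0 °C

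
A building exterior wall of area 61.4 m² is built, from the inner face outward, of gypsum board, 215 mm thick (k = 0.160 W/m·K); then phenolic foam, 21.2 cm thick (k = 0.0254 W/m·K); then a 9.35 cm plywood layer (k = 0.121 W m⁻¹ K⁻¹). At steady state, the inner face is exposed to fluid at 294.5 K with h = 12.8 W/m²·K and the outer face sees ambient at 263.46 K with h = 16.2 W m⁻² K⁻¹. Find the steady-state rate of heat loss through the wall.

Q = 180 W

Resistance network (inner→outer):
  R_conv,in = 1/(hA) = 1/(12.8·61.4) = 0.001272 K/W
  R_gypsum board = L/(kA) = 0.215/(0.160·61.4) = 0.02189 K/W
  R_phenolic foam = L/(kA) = 0.212/(0.0254·61.4) = 0.1359 K/W
  R_plywood = L/(kA) = 0.0935/(0.121·61.4) = 0.01259 K/W
  R_conv,out = 1/(hA) = 1/(16.2·61.4) = 0.001005 K/W
ΣR = 0.001272 + 0.02189 + 0.1359 + 0.01259 + 0.001005 = 0.1727 K/W
Q = ΔT/ΣR = (294.5 K − 263.46 K)/0.1727 = 180 W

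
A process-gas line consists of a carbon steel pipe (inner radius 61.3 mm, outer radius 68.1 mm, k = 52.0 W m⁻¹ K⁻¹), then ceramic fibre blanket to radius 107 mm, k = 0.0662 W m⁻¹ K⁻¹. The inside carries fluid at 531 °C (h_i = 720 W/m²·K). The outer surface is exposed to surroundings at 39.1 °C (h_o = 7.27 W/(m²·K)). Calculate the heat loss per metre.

Treat each layer as a resistance in series:
  R'_conv,in = 1/(2πr h) = 1/(2π·0.0613·720) = 0.003606 m·K/W
  R'_carbon steel = ln(0.0681/0.0613)/(2πk) = 0.1052/(2π·52.0) = 3.220×10^-4 m·K/W
  R'_ceramic fibre blanket = ln(0.107/0.0681)/(2πk) = 0.4519/(2π·0.0662) = 1.086 m·K/W
  R'_conv,out = 1/(2πr h) = 1/(2π·0.107·7.27) = 0.2046 m·K/W
ΣR = 0.003606 + 3.220×10^-4 + 1.086 + 0.2046 = 1.295 m·K/W
Q' = ΔT/ΣR = (531 °C − 39.1 °C)/1.295 = 380 W/m

Q' = 380 W/m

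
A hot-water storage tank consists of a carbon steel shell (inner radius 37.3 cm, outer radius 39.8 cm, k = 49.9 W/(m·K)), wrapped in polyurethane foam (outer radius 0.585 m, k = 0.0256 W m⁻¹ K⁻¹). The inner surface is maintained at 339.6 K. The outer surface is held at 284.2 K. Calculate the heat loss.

Resistance network (inner→outer):
  R_carbon steel = (1/0.373 − 1/0.398)/(4πk) = 0.1684/(4π·49.9) = 2.686×10^-4 K/W
  R_polyurethane foam = (1/0.398 − 1/0.585)/(4πk) = 0.8032/(4π·0.0256) = 2.497 K/W
ΣR = 2.686×10^-4 + 2.497 = 2.497 K/W
Q = ΔT/ΣR = (339.6 K − 284.2 K)/2.497 = 22.2 W

Q = 22.2 W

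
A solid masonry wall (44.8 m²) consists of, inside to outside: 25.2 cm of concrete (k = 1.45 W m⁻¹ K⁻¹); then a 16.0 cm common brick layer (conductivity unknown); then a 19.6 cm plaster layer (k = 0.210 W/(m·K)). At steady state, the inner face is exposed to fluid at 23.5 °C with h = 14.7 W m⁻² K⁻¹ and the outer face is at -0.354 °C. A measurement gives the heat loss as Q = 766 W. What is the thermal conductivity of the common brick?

ΣR = ΔT/Q = |23.5 − -0.354|/766 = 0.03114 K/W
Known resistances:
  R_conv,in = 1/(hA) = 1/(14.7·44.8) = 0.001518 K/W
  R_concrete = L/(kA) = 0.252/(1.45·44.8) = 0.003879 K/W
  R_plaster = L/(kA) = 0.196/(0.210·44.8) = 0.02083 K/W
R_common brick = ΣR − ΣR_known = 0.03114 − 0.02623 = 0.004910 K/W
L/(kA) = 0.004910 ⇒ k = 0.160/(0.004910·44.8) = 0.727 W/m·K

k = 0.727 W/m·K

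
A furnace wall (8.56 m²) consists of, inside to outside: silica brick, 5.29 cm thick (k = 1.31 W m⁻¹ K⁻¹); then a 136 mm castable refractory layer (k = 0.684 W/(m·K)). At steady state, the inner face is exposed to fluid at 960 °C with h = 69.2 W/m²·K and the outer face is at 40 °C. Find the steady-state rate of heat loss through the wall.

Resistance network (inner→outer):
  R_conv,in = 1/(hA) = 1/(69.2·8.56) = 0.001688 K/W
  R_silica brick = L/(kA) = 0.0529/(1.31·8.56) = 0.004717 K/W
  R_castable refractory = L/(kA) = 0.136/(0.684·8.56) = 0.02323 K/W
ΣR = 0.001688 + 0.004717 + 0.02323 = 0.02964 K/W
Q = ΔT/ΣR = (960 °C − 40 °C)/0.02964 = 31000 W

Q = 31000 W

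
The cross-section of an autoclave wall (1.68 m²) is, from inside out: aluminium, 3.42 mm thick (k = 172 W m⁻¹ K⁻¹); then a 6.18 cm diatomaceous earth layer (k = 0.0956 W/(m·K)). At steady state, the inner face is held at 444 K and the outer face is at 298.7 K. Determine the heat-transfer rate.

Q = 378 W

Series thermal resistances, inner to outer:
  R_aluminium = L/(kA) = 0.00342/(172·1.68) = 1.184×10^-5 K/W
  R_diatomaceous earth = L/(kA) = 0.0618/(0.0956·1.68) = 0.3848 K/W
ΣR = 1.184×10^-5 + 0.3848 = 0.3848 K/W
Q = ΔT/ΣR = (444 K − 298.7 K)/0.3848 = 378 W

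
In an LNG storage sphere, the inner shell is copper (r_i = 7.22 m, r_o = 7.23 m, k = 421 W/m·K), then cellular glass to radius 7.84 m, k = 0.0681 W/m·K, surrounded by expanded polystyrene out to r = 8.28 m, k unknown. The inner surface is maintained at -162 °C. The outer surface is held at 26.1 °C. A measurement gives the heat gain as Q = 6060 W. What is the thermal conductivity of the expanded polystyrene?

k = 0.0292 W/m·K

ΣR = ΔT/Q = |-162 − 26.1|/6060 = 0.03104 K/W
Known resistances:
  R_copper = (1/7.22 − 1/7.23)/(4πk) = 1.916×10^-4/(4π·421) = 3.621×10^-8 K/W
  R_cellular glass = (1/7.23 − 1/7.84)/(4πk) = 0.01076/(4π·0.0681) = 0.01258 K/W
R_expanded polystyrene = ΣR − ΣR_known = 0.03104 − 0.01258 = 0.01846 K/W
(1/r₁−1/r₂)/(4πk) = 0.01846 ⇒ k = 0.006778/(4π·0.01846) = 0.0292 W/m·K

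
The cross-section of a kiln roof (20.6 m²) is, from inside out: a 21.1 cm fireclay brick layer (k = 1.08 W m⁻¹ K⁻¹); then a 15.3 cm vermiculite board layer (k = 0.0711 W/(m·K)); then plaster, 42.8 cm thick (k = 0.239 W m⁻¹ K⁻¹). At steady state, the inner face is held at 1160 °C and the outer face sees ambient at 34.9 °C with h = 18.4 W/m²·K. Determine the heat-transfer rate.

Q = 5530 W

Treat each layer as a resistance in series:
  R_fireclay brick = L/(kA) = 0.211/(1.08·20.6) = 0.009484 K/W
  R_vermiculite board = L/(kA) = 0.153/(0.0711·20.6) = 0.1045 K/W
  R_plaster = L/(kA) = 0.428/(0.239·20.6) = 0.08693 K/W
  R_conv,out = 1/(hA) = 1/(18.4·20.6) = 0.002638 K/W
ΣR = 0.009484 + 0.1045 + 0.08693 + 0.002638 = 0.2036 K/W
Q = ΔT/ΣR = (1160 °C − 34.9 °C)/0.2036 = 5530 W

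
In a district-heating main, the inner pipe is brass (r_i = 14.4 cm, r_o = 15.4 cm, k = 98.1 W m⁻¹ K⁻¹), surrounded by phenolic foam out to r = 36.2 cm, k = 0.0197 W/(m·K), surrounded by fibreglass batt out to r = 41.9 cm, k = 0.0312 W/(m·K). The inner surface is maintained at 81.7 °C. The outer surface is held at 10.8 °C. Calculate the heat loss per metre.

Q' = 9.27 W/m

Resistance network (inner→outer):
  R'_brass = ln(0.154/0.144)/(2πk) = 0.06714/(2π·98.1) = 1.089×10^-4 m·K/W
  R'_phenolic foam = ln(0.362/0.154)/(2πk) = 0.8547/(2π·0.0197) = 6.905 m·K/W
  R'_fibreglass batt = ln(0.419/0.362)/(2πk) = 0.1462/(2π·0.0312) = 0.7459 m·K/W
ΣR = 1.089×10^-4 + 6.905 + 0.7459 = 7.651 m·K/W
Q' = ΔT/ΣR = (81.7 °C − 10.8 °C)/7.651 = 9.27 W/m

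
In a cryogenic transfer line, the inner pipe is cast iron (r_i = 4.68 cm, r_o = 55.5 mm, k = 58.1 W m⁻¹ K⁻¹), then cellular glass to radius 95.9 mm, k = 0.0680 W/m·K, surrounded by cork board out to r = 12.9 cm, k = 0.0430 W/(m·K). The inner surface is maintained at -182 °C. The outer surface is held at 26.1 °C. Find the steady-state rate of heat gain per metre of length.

Q' = 87.5 W/m

Resistance network (inner→outer):
  R'_cast iron = ln(0.0555/0.0468)/(2πk) = 0.1705/(2π·58.1) = 4.671×10^-4 m·K/W
  R'_cellular glass = ln(0.0959/0.0555)/(2πk) = 0.5469/(2π·0.0680) = 1.280 m·K/W
  R'_cork board = ln(0.129/0.0959)/(2πk) = 0.2965/(2π·0.0430) = 1.097 m·K/W
ΣR = 4.671×10^-4 + 1.280 + 1.097 = 2.377 m·K/W
Q' = ΔT/ΣR = (-182 °C − 26.1 °C)/2.377 = -87.5 W/m
(Negative Q' ⇒ heat flows inward; heat gain = 87.5 W/m.)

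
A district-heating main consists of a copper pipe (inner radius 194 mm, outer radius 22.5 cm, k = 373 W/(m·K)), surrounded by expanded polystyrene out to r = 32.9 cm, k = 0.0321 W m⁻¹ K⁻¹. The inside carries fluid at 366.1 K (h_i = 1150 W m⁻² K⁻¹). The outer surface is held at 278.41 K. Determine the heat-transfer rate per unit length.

Q' = 46.5 W/m

Resistance network (inner→outer):
  R'_conv,in = 1/(2πr h) = 1/(2π·0.194·1150) = 7.134×10^-4 m·K/W
  R'_copper = ln(0.225/0.194)/(2πk) = 0.1482/(2π·373) = 6.325×10^-5 m·K/W
  R'_expanded polystyrene = ln(0.329/0.225)/(2πk) = 0.3800/(2π·0.0321) = 1.884 m·K/W
ΣR = 7.134×10^-4 + 6.325×10^-5 + 1.884 = 1.885 m·K/W
Q' = ΔT/ΣR = (366.1 K − 278.41 K)/1.885 = 46.5 W/m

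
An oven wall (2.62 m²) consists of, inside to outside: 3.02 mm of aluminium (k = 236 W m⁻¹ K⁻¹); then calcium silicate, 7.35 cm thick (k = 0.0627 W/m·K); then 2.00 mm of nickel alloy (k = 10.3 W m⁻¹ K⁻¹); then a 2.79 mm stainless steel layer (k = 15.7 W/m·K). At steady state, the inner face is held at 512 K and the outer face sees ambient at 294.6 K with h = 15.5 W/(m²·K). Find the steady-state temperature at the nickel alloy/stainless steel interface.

T = 306.0 K

Treat each layer as a resistance in series:
  R_aluminium = L/(kA) = 0.00302/(236·2.62) = 4.884×10^-6 K/W
  R_calcium silicate = L/(kA) = 0.0735/(0.0627·2.62) = 0.4474 K/W
  R_nickel alloy = L/(kA) = 0.00200/(10.3·2.62) = 7.411×10^-5 K/W
  R_stainless steel = L/(kA) = 0.00279/(15.7·2.62) = 6.783×10^-5 K/W
  R_conv,out = 1/(hA) = 1/(15.5·2.62) = 0.02462 K/W
ΣR = 4.884×10^-6 + 0.4474 + 7.411×10^-5 + 6.783×10^-5 + 0.02462 = 0.4722 K/W
Q = ΔT/ΣR = (512 K − 294.6 K)/0.4722 = 460.4 W
From the inner boundary to the nickel alloy/stainless steel interface, ΣR_partial = 0.4475 K/W.
T_interface = T_in − Q·ΣR_partial = 512 K − (460.4)(0.4475) = 306.0 K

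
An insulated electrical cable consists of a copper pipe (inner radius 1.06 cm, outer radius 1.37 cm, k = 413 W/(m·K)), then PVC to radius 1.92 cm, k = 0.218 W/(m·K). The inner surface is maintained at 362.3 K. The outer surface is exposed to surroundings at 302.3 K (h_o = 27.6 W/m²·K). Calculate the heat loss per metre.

Treat each layer as a resistance in series:
  R'_copper = ln(0.0137/0.0106)/(2πk) = 0.2565/(2π·413) = 9.886×10^-5 m·K/W
  R'_PVC = ln(0.0192/0.0137)/(2πk) = 0.3375/(2π·0.218) = 0.2464 m·K/W
  R'_conv,out = 1/(2πr h) = 1/(2π·0.0192·27.6) = 0.3003 m·K/W
ΣR = 9.886×10^-5 + 0.2464 + 0.3003 = 0.5468 m·K/W
Q' = ΔT/ΣR = (362.3 K − 302.3 K)/0.5468 = 110 W/m

Q' = 110 W/m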